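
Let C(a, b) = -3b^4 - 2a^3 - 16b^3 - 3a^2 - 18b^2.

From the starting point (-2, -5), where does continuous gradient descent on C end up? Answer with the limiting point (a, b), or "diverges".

C is separable, so gradient descent decouples: a follows -∂C/∂a, b follows -∂C/∂b.
∂C/∂a = -6a(a + 1); at a=-2 this is -12, so a increases.
∂C/∂b = -12b(b + 1)(b + 3); at b=-5 this is 480, so b decreases.
The b-coordinate has no critical point in that direction and runs off to infinity.

diverges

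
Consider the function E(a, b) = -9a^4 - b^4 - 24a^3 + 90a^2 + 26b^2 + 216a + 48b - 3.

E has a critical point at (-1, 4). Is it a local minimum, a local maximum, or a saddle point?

The mixed partial ∂²E/∂a∂b is 0, so the Hessian at any point is diag(E_aa, E_bb) = diag(36(-3a^2 - 4a + 5), 4(-3b^2 + 13)).
At (-1, 4): H = diag(216, -140).
The eigenvalues have opposite signs, so H is indefinite: a saddle point.

saddle point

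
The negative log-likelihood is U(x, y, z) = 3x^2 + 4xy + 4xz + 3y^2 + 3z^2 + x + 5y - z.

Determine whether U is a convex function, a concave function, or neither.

U is quadratic, so its Hessian is the constant matrix H = [[6, 4, 4], [4, 6, 0], [4, 0, 6]].
Leading principal minors: 6, 20, 24.
All positive ⇒ H ≻ 0 ⇒ convex.

convex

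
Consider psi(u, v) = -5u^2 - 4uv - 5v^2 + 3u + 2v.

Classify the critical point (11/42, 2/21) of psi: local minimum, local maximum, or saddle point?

The Hessian of psi is constant: H = [[-10, -4], [-4, -10]].
det(H) = (-10)·(-10) − (-4)² = 84.
det(H) > 0 and tr(H) = -20 < 0, so H is negative definite and the point is a local maximum.

local maximum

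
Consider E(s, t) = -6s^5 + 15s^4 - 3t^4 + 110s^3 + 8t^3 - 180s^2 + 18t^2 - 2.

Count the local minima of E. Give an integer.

E separates as a function of s plus a function of t, so ∇E=0 decouples.
∂E/∂s = -30s(s - 4)(s - 1)(s + 3) = 0 at s ∈ {-3, 0, 1, 4}; ∂E/∂t = -12t(t - 3)(t + 1) = 0 at t ∈ {-1, 0, 3}.
The Hessian is diagonal: diag(E_ss, E_tt). Second derivatives: E_ss(-3)=2520, E_ss(0)=-360, E_ss(1)=360, E_ss(4)=-2520; E_tt(-1)=-48, E_tt(0)=36, E_tt(3)=-144.
Local minima occur where both diagonal entries positive: (-3, 0), (1, 0). Count: 2.

2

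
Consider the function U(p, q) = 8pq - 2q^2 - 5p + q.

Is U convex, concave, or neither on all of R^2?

U is quadratic, so its Hessian is the constant matrix H = [[0, 8], [8, -4]].
det(H) = -64, tr(H) = -4.
det(H) < 0, so H is indefinite: neither convex nor concave.

neither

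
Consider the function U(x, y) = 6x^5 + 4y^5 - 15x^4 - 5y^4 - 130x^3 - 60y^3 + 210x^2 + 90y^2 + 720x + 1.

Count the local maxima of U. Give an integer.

4

U separates as a function of x plus a function of y, so ∇U=0 decouples.
∂U/∂x = 30(x - 4)(x - 2)(x + 1)(x + 3) = 0 at x ∈ {-3, -1, 2, 4}; ∂U/∂y = 20y(y - 3)(y - 1)(y + 3) = 0 at y ∈ {-3, 0, 1, 3}.
The Hessian is diagonal: diag(U_xx, U_yy). Second derivatives: U_xx(-3)=-2100, U_xx(-1)=900, U_xx(2)=-900, U_xx(4)=2100; U_yy(-3)=-1440, U_yy(0)=180, U_yy(1)=-160, U_yy(3)=720.
Local maxima occur where both diagonal entries negative: (-3, -3), (-3, 1), (2, -3), (2, 1). Count: 4.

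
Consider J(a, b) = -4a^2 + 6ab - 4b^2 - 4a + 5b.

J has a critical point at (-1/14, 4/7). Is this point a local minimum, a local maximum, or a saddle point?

local maximum

The Hessian of J is constant: H = [[-8, 6], [6, -8]].
det(H) = (-8)·(-8) − 6² = 28.
det(H) > 0 and tr(H) = -16 < 0, so H is negative definite and the point is a local maximum.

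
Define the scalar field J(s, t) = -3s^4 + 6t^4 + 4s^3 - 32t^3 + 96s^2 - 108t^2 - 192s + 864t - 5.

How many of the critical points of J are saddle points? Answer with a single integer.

J separates as a function of s plus a function of t, so ∇J=0 decouples.
∂J/∂s = -12(s - 4)(s - 1)(s + 4) = 0 at s ∈ {-4, 1, 4}; ∂J/∂t = 24(t - 4)(t - 3)(t + 3) = 0 at t ∈ {-3, 3, 4}.
The Hessian is diagonal: diag(J_ss, J_tt). Second derivatives: J_ss(-4)=-480, J_ss(1)=180, J_ss(4)=-288; J_tt(-3)=1008, J_tt(3)=-144, J_tt(4)=168.
Saddle points occur where the two diagonal entries have opposite signs: (-4, -3), (-4, 4), (1, 3), (4, -3), (4, 4). Count: 5.

5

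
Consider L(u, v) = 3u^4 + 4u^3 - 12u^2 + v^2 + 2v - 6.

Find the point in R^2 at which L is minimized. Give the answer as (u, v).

(-2, -1)

L(u,v) separates as P(u) + Q(v) − 6, so its minimum is min P + min Q − 6.
P'(u) = 12u(u - 1)(u + 2) vanishes at u ∈ {-2, 0, 1}; Q'(v) = 2v + 2 vanishes at v ∈ {-1}.
Local minima of P (where P''>0): P(-2)=-32, P(1)=-5. Local minima of Q: Q(-1)=-1.
So the global minimum of L is P(-2) + Q(-1) − 6 = -32 − 1 − 6 = -39, attained at (-2, -1).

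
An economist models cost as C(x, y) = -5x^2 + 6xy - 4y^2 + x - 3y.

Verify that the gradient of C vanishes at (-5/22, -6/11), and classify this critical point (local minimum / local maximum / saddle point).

∇C = (-10x + 6y + 1, 6x - 8y - 3); substituting (-5/22, -6/11) gives ∇C = (0, 0), so (-5/22, -6/11) is indeed a critical point.
The Hessian of C is constant: H = [[-10, 6], [6, -8]].
det(H) = (-10)·(-8) − 6² = 44.
det(H) > 0 and tr(H) = -18 < 0, so H is negative definite and the point is a local maximum.

local maximum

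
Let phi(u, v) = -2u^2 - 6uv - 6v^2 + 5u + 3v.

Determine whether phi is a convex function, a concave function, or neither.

concave

phi is quadratic, so its Hessian is the constant matrix H = [[-4, -6], [-6, -12]].
det(H) = 12, tr(H) = -16.
det(H) > 0 and tr(H) < 0, so H is negative definite everywhere: concave.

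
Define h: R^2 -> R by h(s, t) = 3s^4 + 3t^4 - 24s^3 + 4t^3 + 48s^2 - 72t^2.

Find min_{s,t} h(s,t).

h(s,t) separates as P(s) + Q(t), so its minimum is min P + min Q.
P'(s) = 12s(s - 4)(s - 2) vanishes at s ∈ {0, 2, 4}; Q'(t) = 12t(t - 3)(t + 4) vanishes at t ∈ {-4, 0, 3}.
Local minima of P (where P''>0): P(0)=0, P(4)=0. Local minima of Q: Q(-4)=-640, Q(3)=-297.
So the global minimum of h is P(0) + Q(-4) = 0 − 640 = -640, attained at (0, -4).

-640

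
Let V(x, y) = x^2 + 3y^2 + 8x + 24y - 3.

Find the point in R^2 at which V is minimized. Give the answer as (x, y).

(-4, -4)

V(x,y) separates as P(x) + Q(y) − 3, so its minimum is min P + min Q − 3.
P'(x) = 2x + 8 vanishes at x ∈ {-4}; Q'(y) = 6y + 24 vanishes at y ∈ {-4}.
Local minima of P (where P''>0): P(-4)=-16. Local minima of Q: Q(-4)=-48.
So the global minimum of V is P(-4) + Q(-4) − 3 = -16 − 48 − 3 = -67, attained at (-4, -4).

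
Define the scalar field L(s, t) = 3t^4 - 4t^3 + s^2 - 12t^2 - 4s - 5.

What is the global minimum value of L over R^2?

L(s,t) separates as P(s) + Q(t) − 5, so its minimum is min P + min Q − 5.
P'(s) = 2s - 4 vanishes at s ∈ {2}; Q'(t) = 12t(t - 2)(t + 1) vanishes at t ∈ {-1, 0, 2}.
Local minima of P (where P''>0): P(2)=-4. Local minima of Q: Q(-1)=-5, Q(2)=-32.
So the global minimum of L is P(2) + Q(2) − 5 = -4 − 32 − 5 = -41, attained at (2, 2).

-41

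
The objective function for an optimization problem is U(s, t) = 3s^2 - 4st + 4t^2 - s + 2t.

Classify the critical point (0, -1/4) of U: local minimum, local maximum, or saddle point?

local minimum

The Hessian of U is constant: H = [[6, -4], [-4, 8]].
det(H) = 6·8 − (-4)² = 32.
det(H) > 0 and tr(H) = 14 > 0, so H is positive definite and the point is a local minimum.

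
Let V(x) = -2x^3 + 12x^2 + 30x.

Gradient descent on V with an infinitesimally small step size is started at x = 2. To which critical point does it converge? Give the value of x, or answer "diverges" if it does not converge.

V'(x) = -6(x - 5)(x + 1), so V'(2) = 54.
Gradient descent moves in the -V' direction, i.e. x is decreasing.
The nearest critical point in that direction is x = -1, where V'' = 36 > 0 (a local minimum). The iterate converges there.

-1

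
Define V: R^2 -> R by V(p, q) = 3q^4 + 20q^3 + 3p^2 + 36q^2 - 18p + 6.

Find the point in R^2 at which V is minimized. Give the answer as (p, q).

V(p,q) separates as A(p) + B(q) + 6, so its minimum is min A + min B + 6.
A'(p) = 6p - 18 vanishes at p ∈ {3}; B'(q) = 12q(q + 2)(q + 3) vanishes at q ∈ {-3, -2, 0}.
Local minima of A (where A''>0): A(3)=-27. Local minima of B: B(-3)=27, B(0)=0.
So the global minimum of V is A(3) + B(0) + 6 = -27 + 0 + 6 = -21, attained at (3, 0).

(3, 0)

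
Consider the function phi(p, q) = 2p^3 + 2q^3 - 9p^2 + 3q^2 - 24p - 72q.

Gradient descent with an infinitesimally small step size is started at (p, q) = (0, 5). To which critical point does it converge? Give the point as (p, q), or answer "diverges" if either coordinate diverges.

(4, 3)

phi is separable, so gradient descent decouples: p follows -∂phi/∂p, q follows -∂phi/∂q.
∂phi/∂p = 6(p - 4)(p + 1); at p=0 this is -24, so p increases.
∂phi/∂q = 6(q - 3)(q + 4); at q=5 this is 108, so q decreases.
p converges to its nearest critical value 4 (a local min of the p-part); q converges to 3. The iterate converges to (4, 3).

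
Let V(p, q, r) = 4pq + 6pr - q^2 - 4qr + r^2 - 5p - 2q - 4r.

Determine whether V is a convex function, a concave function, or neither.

V is quadratic, so its Hessian is the constant matrix H = [[0, 4, 6], [4, -2, -4], [6, -4, 2]].
Leading principal minors: 0, -16, -152.
Neither pattern holds ⇒ H is indefinite ⇒ neither convex nor concave.

neither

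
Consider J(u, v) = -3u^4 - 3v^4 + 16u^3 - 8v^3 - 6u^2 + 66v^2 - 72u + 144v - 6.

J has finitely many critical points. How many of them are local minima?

J separates as a function of u plus a function of v, so ∇J=0 decouples.
∂J/∂u = -12(u - 3)(u - 2)(u + 1) = 0 at u ∈ {-1, 2, 3}; ∂J/∂v = -12(v - 3)(v + 1)(v + 4) = 0 at v ∈ {-4, -1, 3}.
The Hessian is diagonal: diag(J_uu, J_vv). Second derivatives: J_uu(-1)=-144, J_uu(2)=36, J_uu(3)=-48; J_vv(-4)=-252, J_vv(-1)=144, J_vv(3)=-336.
Local minima occur where both diagonal entries positive: (2, -1). Count: 1.

1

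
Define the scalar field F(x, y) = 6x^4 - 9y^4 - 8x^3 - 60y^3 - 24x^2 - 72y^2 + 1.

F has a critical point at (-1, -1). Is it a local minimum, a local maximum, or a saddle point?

The mixed partial ∂²F/∂x∂y is 0, so the Hessian at any point is diag(F_xx, F_yy) = diag(24(3x^2 - 2x - 2), -36(3y^2 + 10y + 4)).
At (-1, -1): H = diag(72, 108).
Both eigenvalues are positive, so H is positive definite: a local minimum.

local minimum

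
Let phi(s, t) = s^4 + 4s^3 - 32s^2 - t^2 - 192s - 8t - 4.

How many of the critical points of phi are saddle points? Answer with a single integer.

phi separates as a function of s plus a function of t, so ∇phi=0 decouples.
∂phi/∂s = 4(s - 4)(s + 3)(s + 4) = 0 at s ∈ {-4, -3, 4}; ∂phi/∂t = -2(t + 4) = 0 at t ∈ {-4}.
The Hessian is diagonal: diag(phi_ss, phi_tt). Second derivatives: phi_ss(-4)=32, phi_ss(-3)=-28, phi_ss(4)=224; phi_tt(-4)=-2.
Saddle points occur where the two diagonal entries have opposite signs: (-4, -4), (4, -4). Count: 2.

2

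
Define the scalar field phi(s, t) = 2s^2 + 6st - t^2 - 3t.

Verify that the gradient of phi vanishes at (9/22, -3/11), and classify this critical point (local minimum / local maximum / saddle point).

saddle point

∇phi = (4s + 6t, 6s - 2t - 3); substituting (9/22, -3/11) gives ∇phi = (0, 0), so (9/22, -3/11) is indeed a critical point.
The Hessian of phi is constant: H = [[4, 6], [6, -2]].
det(H) = 4·(-2) − 6² = -44.
Since det(H) < 0, H is indefinite and the critical point is a saddle point.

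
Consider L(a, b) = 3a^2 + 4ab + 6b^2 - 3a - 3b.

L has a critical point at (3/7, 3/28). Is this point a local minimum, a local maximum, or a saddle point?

local minimum

The Hessian of L is constant: H = [[6, 4], [4, 12]].
det(H) = 6·12 − 4² = 56.
det(H) > 0 and tr(H) = 18 > 0, so H is positive definite and the point is a local minimum.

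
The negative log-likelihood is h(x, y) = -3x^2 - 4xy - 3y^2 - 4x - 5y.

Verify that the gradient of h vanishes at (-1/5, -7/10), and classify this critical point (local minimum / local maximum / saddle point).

∇h = (-6x - 4y - 4, -4x - 6y - 5); substituting (-1/5, -7/10) gives ∇h = (0, 0), so (-1/5, -7/10) is indeed a critical point.
The Hessian of h is constant: H = [[-6, -4], [-4, -6]].
det(H) = (-6)·(-6) − (-4)² = 20.
det(H) > 0 and tr(H) = -12 < 0, so H is negative definite and the point is a local maximum.

local maximum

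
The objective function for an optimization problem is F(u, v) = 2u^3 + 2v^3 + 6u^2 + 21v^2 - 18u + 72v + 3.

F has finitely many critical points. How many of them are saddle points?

2

F separates as a function of u plus a function of v, so ∇F=0 decouples.
∂F/∂u = 6(u - 1)(u + 3) = 0 at u ∈ {-3, 1}; ∂F/∂v = 6(v + 3)(v + 4) = 0 at v ∈ {-4, -3}.
The Hessian is diagonal: diag(F_uu, F_vv). Second derivatives: F_uu(-3)=-24, F_uu(1)=24; F_vv(-4)=-6, F_vv(-3)=6.
Saddle points occur where the two diagonal entries have opposite signs: (-3, -3), (1, -4). Count: 2.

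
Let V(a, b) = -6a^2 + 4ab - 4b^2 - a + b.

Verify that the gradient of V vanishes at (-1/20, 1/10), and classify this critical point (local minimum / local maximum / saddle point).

local maximum

∇V = (-12a + 4b - 1, 4a - 8b + 1); substituting (-1/20, 1/10) gives ∇V = (0, 0), so (-1/20, 1/10) is indeed a critical point.
The Hessian of V is constant: H = [[-12, 4], [4, -8]].
det(H) = (-12)·(-8) − 4² = 80.
det(H) > 0 and tr(H) = -20 < 0, so H is negative definite and the point is a local maximum.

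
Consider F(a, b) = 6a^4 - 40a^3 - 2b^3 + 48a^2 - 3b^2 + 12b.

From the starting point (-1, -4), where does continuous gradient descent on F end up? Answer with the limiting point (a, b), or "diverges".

(0, -2)

F is separable, so gradient descent decouples: a follows -∂F/∂a, b follows -∂F/∂b.
∂F/∂a = 24a(a - 4)(a - 1); at a=-1 this is -240, so a increases.
∂F/∂b = -6(b - 1)(b + 2); at b=-4 this is -60, so b increases.
a converges to its nearest critical value 0 (a local min of the a-part); b converges to -2. The iterate converges to (0, -2).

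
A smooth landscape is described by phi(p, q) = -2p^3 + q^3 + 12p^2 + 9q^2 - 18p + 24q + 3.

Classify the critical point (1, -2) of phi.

The mixed partial ∂²phi/∂p∂q is 0, so the Hessian at any point is diag(phi_pp, phi_qq) = diag(12(-p + 2), 6(q + 3)).
At (1, -2): H = diag(12, 6).
Both eigenvalues are positive, so H is positive definite: a local minimum.

local minimum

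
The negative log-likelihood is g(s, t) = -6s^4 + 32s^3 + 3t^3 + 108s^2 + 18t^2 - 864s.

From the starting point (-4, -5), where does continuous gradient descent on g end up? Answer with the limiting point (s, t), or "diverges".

g is separable, so gradient descent decouples: s follows -∂g/∂s, t follows -∂g/∂t.
∂g/∂s = -24(s - 4)(s - 3)(s + 3); at s=-4 this is 1344, so s decreases.
∂g/∂t = 9t(t + 4); at t=-5 this is 45, so t decreases.
The s-coordinate has no critical point in that direction and runs off to infinity.

diverges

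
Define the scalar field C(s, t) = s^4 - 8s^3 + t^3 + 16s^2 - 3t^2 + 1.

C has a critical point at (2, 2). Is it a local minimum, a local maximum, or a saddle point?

saddle point

The mixed partial ∂²C/∂s∂t is 0, so the Hessian at any point is diag(C_ss, C_tt) = diag(4(3s^2 - 12s + 8), 6(t - 1)).
At (2, 2): H = diag(-16, 6).
The eigenvalues have opposite signs, so H is indefinite: a saddle point.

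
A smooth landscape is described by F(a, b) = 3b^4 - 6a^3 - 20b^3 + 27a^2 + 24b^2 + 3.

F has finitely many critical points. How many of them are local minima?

F separates as a function of a plus a function of b, so ∇F=0 decouples.
∂F/∂a = -18a(a - 3) = 0 at a ∈ {0, 3}; ∂F/∂b = 12b(b - 4)(b - 1) = 0 at b ∈ {0, 1, 4}.
The Hessian is diagonal: diag(F_aa, F_bb). Second derivatives: F_aa(0)=54, F_aa(3)=-54; F_bb(0)=48, F_bb(1)=-36, F_bb(4)=144.
Local minima occur where both diagonal entries positive: (0, 0), (0, 4). Count: 2.

2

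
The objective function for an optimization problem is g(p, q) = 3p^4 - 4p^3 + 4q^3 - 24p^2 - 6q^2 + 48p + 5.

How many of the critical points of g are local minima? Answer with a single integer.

g separates as a function of p plus a function of q, so ∇g=0 decouples.
∂g/∂p = 12(p - 2)(p - 1)(p + 2) = 0 at p ∈ {-2, 1, 2}; ∂g/∂q = 12q(q - 1) = 0 at q ∈ {0, 1}.
The Hessian is diagonal: diag(g_pp, g_qq). Second derivatives: g_pp(-2)=144, g_pp(1)=-36, g_pp(2)=48; g_qq(0)=-12, g_qq(1)=12.
Local minima occur where both diagonal entries positive: (-2, 1), (2, 1). Count: 2.

2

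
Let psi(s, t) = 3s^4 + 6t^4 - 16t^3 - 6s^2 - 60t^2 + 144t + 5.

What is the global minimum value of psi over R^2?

-302

psi(s,t) separates as P(s) + Q(t) + 5, so its minimum is min P + min Q + 5.
P'(s) = 12s(s - 1)(s + 1) vanishes at s ∈ {-1, 0, 1}; Q'(t) = 24(t - 3)(t - 1)(t + 2) vanishes at t ∈ {-2, 1, 3}.
Local minima of P (where P''>0): P(-1)=-3, P(1)=-3. Local minima of Q: Q(-2)=-304, Q(3)=-54.
So the global minimum of psi is P(-1) + Q(-2) + 5 = -3 − 304 + 5 = -302, attained at (-1, -2).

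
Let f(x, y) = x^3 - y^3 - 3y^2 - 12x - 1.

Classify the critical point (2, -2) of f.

local minimum

The mixed partial ∂²f/∂x∂y is 0, so the Hessian at any point is diag(f_xx, f_yy) = diag(6x, -6(y + 1)).
At (2, -2): H = diag(12, 6).
Both eigenvalues are positive, so H is positive definite: a local minimum.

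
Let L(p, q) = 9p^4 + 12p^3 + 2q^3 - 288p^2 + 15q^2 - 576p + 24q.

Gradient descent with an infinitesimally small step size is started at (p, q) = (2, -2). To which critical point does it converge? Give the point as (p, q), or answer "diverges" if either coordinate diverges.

(4, -1)

L is separable, so gradient descent decouples: p follows -∂L/∂p, q follows -∂L/∂q.
∂L/∂p = 36(p - 4)(p + 1)(p + 4); at p=2 this is -1296, so p increases.
∂L/∂q = 6(q + 1)(q + 4); at q=-2 this is -12, so q increases.
p converges to its nearest critical value 4 (a local min of the p-part); q converges to -1. The iterate converges to (4, -1).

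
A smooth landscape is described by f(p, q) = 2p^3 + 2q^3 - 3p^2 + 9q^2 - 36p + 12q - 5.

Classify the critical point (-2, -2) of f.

local maximum

The mixed partial ∂²f/∂p∂q is 0, so the Hessian at any point is diag(f_pp, f_qq) = diag(6(2p - 1), 6(2q + 3)).
At (-2, -2): H = diag(-30, -6).
Both eigenvalues are negative, so H is negative definite: a local maximum.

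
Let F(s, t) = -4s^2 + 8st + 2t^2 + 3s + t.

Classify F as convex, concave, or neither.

F is quadratic, so its Hessian is the constant matrix H = [[-8, 8], [8, 4]].
det(H) = -96, tr(H) = -4.
det(H) < 0, so H is indefinite: neither convex nor concave.

neither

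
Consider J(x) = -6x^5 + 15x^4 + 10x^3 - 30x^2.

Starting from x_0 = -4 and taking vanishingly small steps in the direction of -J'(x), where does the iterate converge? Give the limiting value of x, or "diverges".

J'(x) = -30x(x - 2)(x - 1)(x + 1), so J'(-4) = -10800.
Gradient descent moves in the -J' direction, i.e. x is increasing.
The nearest critical point in that direction is x = -1, where J'' = 180 > 0 (a local minimum). The iterate converges there.

-1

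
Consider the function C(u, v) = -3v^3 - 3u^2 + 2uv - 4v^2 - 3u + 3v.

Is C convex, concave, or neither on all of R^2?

The term -3v^3 is cubic, so the Hessian is not constant.
∂²C/∂v² = -18v - 8, which takes both signs as v varies (negative for sufficiently large v). A diagonal entry of the Hessian changing sign means the Hessian is neither positive- nor negative-semidefinite on all of R^2.

neither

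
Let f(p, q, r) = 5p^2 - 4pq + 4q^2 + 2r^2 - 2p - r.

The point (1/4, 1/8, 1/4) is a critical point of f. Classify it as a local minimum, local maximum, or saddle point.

local minimum

The Hessian is constant: H = [[10, -4, 0], [-4, 8, 0], [0, 0, 4]].
Leading principal minors: Δ₁ = 10, Δ₂ = 64, Δ₃ = 256.
All leading minors are positive, so H is positive definite: a local minimum.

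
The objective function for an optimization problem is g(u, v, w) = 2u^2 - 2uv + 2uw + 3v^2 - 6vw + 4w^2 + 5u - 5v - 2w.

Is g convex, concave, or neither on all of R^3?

convex

g is quadratic, so its Hessian is the constant matrix H = [[4, -2, 2], [-2, 6, -6], [2, -6, 8]].
Leading principal minors: 4, 20, 40.
All positive ⇒ H ≻ 0 ⇒ convex.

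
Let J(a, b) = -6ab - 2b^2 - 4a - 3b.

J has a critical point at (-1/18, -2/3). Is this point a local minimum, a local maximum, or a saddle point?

The Hessian of J is constant: H = [[0, -6], [-6, -4]].
det(H) = 0·(-4) − (-6)² = -36.
Since det(H) < 0, H is indefinite and the critical point is a saddle point.

saddle point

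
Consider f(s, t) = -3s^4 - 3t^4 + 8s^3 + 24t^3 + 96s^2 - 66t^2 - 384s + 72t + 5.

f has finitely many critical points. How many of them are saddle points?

f separates as a function of s plus a function of t, so ∇f=0 decouples.
∂f/∂s = -12(s - 4)(s - 2)(s + 4) = 0 at s ∈ {-4, 2, 4}; ∂f/∂t = -12(t - 3)(t - 2)(t - 1) = 0 at t ∈ {1, 2, 3}.
The Hessian is diagonal: diag(f_ss, f_tt). Second derivatives: f_ss(-4)=-576, f_ss(2)=144, f_ss(4)=-192; f_tt(1)=-24, f_tt(2)=12, f_tt(3)=-24.
Saddle points occur where the two diagonal entries have opposite signs: (-4, 2), (2, 1), (2, 3), (4, 2). Count: 4.

4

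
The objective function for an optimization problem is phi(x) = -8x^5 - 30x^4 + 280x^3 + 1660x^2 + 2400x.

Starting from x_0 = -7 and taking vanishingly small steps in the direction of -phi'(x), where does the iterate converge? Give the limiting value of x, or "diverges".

phi'(x) = -40(x - 5)(x + 1)(x + 3)(x + 4), so phi'(-7) = -34560.
Gradient descent moves in the -phi' direction, i.e. x is increasing.
The nearest critical point in that direction is x = -4, where phi'' = 1080 > 0 (a local minimum). The iterate converges there.

-4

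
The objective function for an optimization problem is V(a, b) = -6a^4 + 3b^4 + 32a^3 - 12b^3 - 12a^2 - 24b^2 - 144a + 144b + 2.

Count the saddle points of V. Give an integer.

V separates as a function of a plus a function of b, so ∇V=0 decouples.
∂V/∂a = -24(a - 3)(a - 2)(a + 1) = 0 at a ∈ {-1, 2, 3}; ∂V/∂b = 12(b - 3)(b - 2)(b + 2) = 0 at b ∈ {-2, 2, 3}.
The Hessian is diagonal: diag(V_aa, V_bb). Second derivatives: V_aa(-1)=-288, V_aa(2)=72, V_aa(3)=-96; V_bb(-2)=240, V_bb(2)=-48, V_bb(3)=60.
Saddle points occur where the two diagonal entries have opposite signs: (-1, -2), (-1, 3), (2, 2), (3, -2), (3, 3). Count: 5.

5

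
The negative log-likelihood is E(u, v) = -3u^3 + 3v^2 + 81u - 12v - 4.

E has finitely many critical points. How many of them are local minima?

1

E separates as a function of u plus a function of v, so ∇E=0 decouples.
∂E/∂u = -9(u - 3)(u + 3) = 0 at u ∈ {-3, 3}; ∂E/∂v = 6(v - 2) = 0 at v ∈ {2}.
The Hessian is diagonal: diag(E_uu, E_vv). Second derivatives: E_uu(-3)=54, E_uu(3)=-54; E_vv(2)=6.
Local minima occur where both diagonal entries positive: (-3, 2). Count: 1.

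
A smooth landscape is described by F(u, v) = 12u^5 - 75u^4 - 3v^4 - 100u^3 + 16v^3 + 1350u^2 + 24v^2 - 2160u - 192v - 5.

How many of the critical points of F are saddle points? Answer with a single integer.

6

F separates as a function of u plus a function of v, so ∇F=0 decouples.
∂F/∂u = 60(u - 4)(u - 3)(u - 1)(u + 3) = 0 at u ∈ {-3, 1, 3, 4}; ∂F/∂v = -12(v - 4)(v - 2)(v + 2) = 0 at v ∈ {-2, 2, 4}.
The Hessian is diagonal: diag(F_uu, F_vv). Second derivatives: F_uu(-3)=-10080, F_uu(1)=1440, F_uu(3)=-720, F_uu(4)=1260; F_vv(-2)=-288, F_vv(2)=96, F_vv(4)=-144.
Saddle points occur where the two diagonal entries have opposite signs: (-3, 2), (1, -2), (1, 4), (3, 2), (4, -2), (4, 4). Count: 6.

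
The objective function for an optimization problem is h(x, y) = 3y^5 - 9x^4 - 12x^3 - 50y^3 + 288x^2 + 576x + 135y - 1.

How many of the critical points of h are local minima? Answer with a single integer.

h separates as a function of x plus a function of y, so ∇h=0 decouples.
∂h/∂x = -36(x - 4)(x + 1)(x + 4) = 0 at x ∈ {-4, -1, 4}; ∂h/∂y = 15(y - 3)(y - 1)(y + 1)(y + 3) = 0 at y ∈ {-3, -1, 1, 3}.
The Hessian is diagonal: diag(h_xx, h_yy). Second derivatives: h_xx(-4)=-864, h_xx(-1)=540, h_xx(4)=-1440; h_yy(-3)=-720, h_yy(-1)=240, h_yy(1)=-240, h_yy(3)=720.
Local minima occur where both diagonal entries positive: (-1, -1), (-1, 3). Count: 2.

2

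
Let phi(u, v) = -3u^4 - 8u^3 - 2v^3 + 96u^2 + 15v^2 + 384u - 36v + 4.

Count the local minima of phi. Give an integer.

phi separates as a function of u plus a function of v, so ∇phi=0 decouples.
∂phi/∂u = -12(u - 4)(u + 2)(u + 4) = 0 at u ∈ {-4, -2, 4}; ∂phi/∂v = -6(v - 3)(v - 2) = 0 at v ∈ {2, 3}.
The Hessian is diagonal: diag(phi_uu, phi_vv). Second derivatives: phi_uu(-4)=-192, phi_uu(-2)=144, phi_uu(4)=-576; phi_vv(2)=6, phi_vv(3)=-6.
Local minima occur where both diagonal entries positive: (-2, 2). Count: 1.

1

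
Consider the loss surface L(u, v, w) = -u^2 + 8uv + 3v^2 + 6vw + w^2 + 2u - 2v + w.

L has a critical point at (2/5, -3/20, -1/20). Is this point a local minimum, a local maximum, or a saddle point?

The Hessian is constant: H = [[-2, 8, 0], [8, 6, 6], [0, 6, 2]].
Leading principal minors: Δ₁ = -2, Δ₂ = -76, Δ₃ = -80.
The minors fit neither the all-positive nor the alternating-sign pattern, so H is indefinite: a saddle point.

saddle point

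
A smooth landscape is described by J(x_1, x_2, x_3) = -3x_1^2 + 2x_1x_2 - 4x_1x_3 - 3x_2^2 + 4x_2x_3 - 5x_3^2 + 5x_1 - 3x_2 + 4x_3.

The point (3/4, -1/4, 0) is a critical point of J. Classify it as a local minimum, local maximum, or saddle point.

The Hessian is constant: H = [[-6, 2, -4], [2, -6, 4], [-4, 4, -10]].
Leading principal minors: Δ₁ = -6, Δ₂ = 32, Δ₃ = -192.
The minors alternate sign starting negative (−, +, −), so H is negative definite: a local maximum.

local maximum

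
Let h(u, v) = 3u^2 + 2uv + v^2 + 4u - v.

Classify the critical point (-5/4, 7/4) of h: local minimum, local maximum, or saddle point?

The Hessian of h is constant: H = [[6, 2], [2, 2]].
det(H) = 6·2 − 2² = 8.
det(H) > 0 and tr(H) = 8 > 0, so H is positive definite and the point is a local minimum.

local minimum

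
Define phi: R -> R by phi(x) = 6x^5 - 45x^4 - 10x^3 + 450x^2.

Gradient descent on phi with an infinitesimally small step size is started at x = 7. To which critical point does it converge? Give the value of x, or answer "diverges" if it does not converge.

5

phi'(x) = 30x(x - 5)(x - 3)(x + 2), so phi'(7) = 15120.
Gradient descent moves in the -phi' direction, i.e. x is decreasing.
The nearest critical point in that direction is x = 5, where phi'' = 2100 > 0 (a local minimum). The iterate converges there.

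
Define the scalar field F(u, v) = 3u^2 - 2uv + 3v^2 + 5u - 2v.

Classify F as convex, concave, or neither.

F is quadratic, so its Hessian is the constant matrix H = [[6, -2], [-2, 6]].
det(H) = 32, tr(H) = 12.
det(H) > 0 and tr(H) > 0, so H is positive definite everywhere: convex.

convex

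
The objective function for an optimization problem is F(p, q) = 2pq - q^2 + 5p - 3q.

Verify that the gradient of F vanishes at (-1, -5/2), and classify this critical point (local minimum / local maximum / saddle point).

saddle point

∇F = (2q + 5, 2p - 2q - 3); substituting (-1, -5/2) gives ∇F = (0, 0), so (-1, -5/2) is indeed a critical point.
The Hessian of F is constant: H = [[0, 2], [2, -2]].
det(H) = 0·(-2) − 2² = -4.
Since det(H) < 0, H is indefinite and the critical point is a saddle point.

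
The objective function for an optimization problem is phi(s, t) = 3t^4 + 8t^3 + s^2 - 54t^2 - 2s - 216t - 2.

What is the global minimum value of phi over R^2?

phi(s,t) separates as P(s) + Q(t) − 2, so its minimum is min P + min Q − 2.
P'(s) = 2s - 2 vanishes at s ∈ {1}; Q'(t) = 12(t - 3)(t + 2)(t + 3) vanishes at t ∈ {-3, -2, 3}.
Local minima of P (where P''>0): P(1)=-1. Local minima of Q: Q(-3)=189, Q(3)=-675.
So the global minimum of phi is P(1) + Q(3) − 2 = -1 − 675 − 2 = -678, attained at (1, 3).

-678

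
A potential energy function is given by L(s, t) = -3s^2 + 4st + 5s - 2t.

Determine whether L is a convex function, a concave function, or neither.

neither

L is quadratic, so its Hessian is the constant matrix H = [[-6, 4], [4, 0]].
det(H) = -16, tr(H) = -6.
det(H) < 0, so H is indefinite: neither convex nor concave.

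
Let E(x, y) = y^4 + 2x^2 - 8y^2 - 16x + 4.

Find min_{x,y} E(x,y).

-44

E(x,y) separates as P(x) + Q(y) + 4, so its minimum is min P + min Q + 4.
P'(x) = 4x - 16 vanishes at x ∈ {4}; Q'(y) = 4y(y - 2)(y + 2) vanishes at y ∈ {-2, 0, 2}.
Local minima of P (where P''>0): P(4)=-32. Local minima of Q: Q(-2)=-16, Q(2)=-16.
So the global minimum of E is P(4) + Q(-2) + 4 = -32 − 16 + 4 = -44, attained at (4, -2).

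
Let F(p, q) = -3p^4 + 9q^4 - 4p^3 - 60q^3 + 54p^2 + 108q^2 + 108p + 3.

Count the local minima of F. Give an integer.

2

F separates as a function of p plus a function of q, so ∇F=0 decouples.
∂F/∂p = -12(p - 3)(p + 1)(p + 3) = 0 at p ∈ {-3, -1, 3}; ∂F/∂q = 36q(q - 3)(q - 2) = 0 at q ∈ {0, 2, 3}.
The Hessian is diagonal: diag(F_pp, F_qq). Second derivatives: F_pp(-3)=-144, F_pp(-1)=96, F_pp(3)=-288; F_qq(0)=216, F_qq(2)=-72, F_qq(3)=108.
Local minima occur where both diagonal entries positive: (-1, 0), (-1, 3). Count: 2.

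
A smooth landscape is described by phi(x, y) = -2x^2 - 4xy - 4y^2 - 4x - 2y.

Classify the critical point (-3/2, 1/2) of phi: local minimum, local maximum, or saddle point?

local maximum

The Hessian of phi is constant: H = [[-4, -4], [-4, -8]].
det(H) = (-4)·(-8) − (-4)² = 16.
det(H) > 0 and tr(H) = -12 < 0, so H is negative definite and the point is a local maximum.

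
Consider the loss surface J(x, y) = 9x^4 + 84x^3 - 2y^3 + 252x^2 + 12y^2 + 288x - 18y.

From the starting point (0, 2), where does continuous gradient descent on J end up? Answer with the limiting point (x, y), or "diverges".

J is separable, so gradient descent decouples: x follows -∂J/∂x, y follows -∂J/∂y.
∂J/∂x = 36(x + 1)(x + 2)(x + 4); at x=0 this is 288, so x decreases.
∂J/∂y = -6(y - 3)(y - 1); at y=2 this is 6, so y decreases.
x converges to its nearest critical value -1 (a local min of the x-part); y converges to 1. The iterate converges to (-1, 1).

(-1, 1)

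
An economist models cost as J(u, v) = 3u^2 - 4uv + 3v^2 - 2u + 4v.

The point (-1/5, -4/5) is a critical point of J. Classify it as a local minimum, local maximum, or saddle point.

local minimum

The Hessian of J is constant: H = [[6, -4], [-4, 6]].
det(H) = 6·6 − (-4)² = 20.
det(H) > 0 and tr(H) = 12 > 0, so H is positive definite and the point is a local minimum.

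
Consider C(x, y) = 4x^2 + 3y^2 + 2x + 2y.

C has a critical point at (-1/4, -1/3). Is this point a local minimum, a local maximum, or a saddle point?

The Hessian of C is constant: H = [[8, 0], [0, 6]].
det(H) = 8·6 − 0² = 48.
det(H) > 0 and tr(H) = 14 > 0, so H is positive definite and the point is a local minimum.

local minimum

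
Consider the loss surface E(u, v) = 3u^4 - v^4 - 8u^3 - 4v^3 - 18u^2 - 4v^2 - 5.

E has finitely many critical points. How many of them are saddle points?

E separates as a function of u plus a function of v, so ∇E=0 decouples.
∂E/∂u = 12u(u - 3)(u + 1) = 0 at u ∈ {-1, 0, 3}; ∂E/∂v = -4v(v + 1)(v + 2) = 0 at v ∈ {-2, -1, 0}.
The Hessian is diagonal: diag(E_uu, E_vv). Second derivatives: E_uu(-1)=48, E_uu(0)=-36, E_uu(3)=144; E_vv(-2)=-8, E_vv(-1)=4, E_vv(0)=-8.
Saddle points occur where the two diagonal entries have opposite signs: (-1, -2), (-1, 0), (0, -1), (3, -2), (3, 0). Count: 5.

5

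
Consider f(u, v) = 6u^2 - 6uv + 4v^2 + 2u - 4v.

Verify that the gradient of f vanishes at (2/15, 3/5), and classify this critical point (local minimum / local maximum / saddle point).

∇f = (12u - 6v + 2, -6u + 8v - 4); substituting (2/15, 3/5) gives ∇f = (0, 0), so (2/15, 3/5) is indeed a critical point.
The Hessian of f is constant: H = [[12, -6], [-6, 8]].
det(H) = 12·8 − (-6)² = 60.
det(H) > 0 and tr(H) = 20 > 0, so H is positive definite and the point is a local minimum.

local minimum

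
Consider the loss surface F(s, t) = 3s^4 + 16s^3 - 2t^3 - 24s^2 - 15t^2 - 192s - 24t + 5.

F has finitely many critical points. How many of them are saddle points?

3

F separates as a function of s plus a function of t, so ∇F=0 decouples.
∂F/∂s = 12(s - 2)(s + 2)(s + 4) = 0 at s ∈ {-4, -2, 2}; ∂F/∂t = -6(t + 1)(t + 4) = 0 at t ∈ {-4, -1}.
The Hessian is diagonal: diag(F_ss, F_tt). Second derivatives: F_ss(-4)=144, F_ss(-2)=-96, F_ss(2)=288; F_tt(-4)=18, F_tt(-1)=-18.
Saddle points occur where the two diagonal entries have opposite signs: (-4, -1), (-2, -4), (2, -1). Count: 3.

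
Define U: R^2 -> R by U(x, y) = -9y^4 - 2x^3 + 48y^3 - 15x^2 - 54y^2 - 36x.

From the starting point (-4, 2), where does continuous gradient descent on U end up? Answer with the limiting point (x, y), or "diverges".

U is separable, so gradient descent decouples: x follows -∂U/∂x, y follows -∂U/∂y.
∂U/∂x = -6(x + 2)(x + 3); at x=-4 this is -12, so x increases.
∂U/∂y = -36y(y - 3)(y - 1); at y=2 this is 72, so y decreases.
x converges to its nearest critical value -3 (a local min of the x-part); y converges to 1. The iterate converges to (-3, 1).

(-3, 1)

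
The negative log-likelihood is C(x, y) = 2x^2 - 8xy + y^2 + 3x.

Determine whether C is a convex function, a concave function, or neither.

neither

C is quadratic, so its Hessian is the constant matrix H = [[4, -8], [-8, 2]].
det(H) = -56, tr(H) = 6.
det(H) < 0, so H is indefinite: neither convex nor concave.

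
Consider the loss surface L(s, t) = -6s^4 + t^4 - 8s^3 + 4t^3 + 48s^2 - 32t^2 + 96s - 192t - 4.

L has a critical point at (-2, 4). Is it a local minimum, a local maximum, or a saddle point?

saddle point

The mixed partial ∂²L/∂s∂t is 0, so the Hessian at any point is diag(L_ss, L_tt) = diag(24(-3s^2 - 2s + 4), 4(3t^2 + 6t - 16)).
At (-2, 4): H = diag(-96, 224).
The eigenvalues have opposite signs, so H is indefinite: a saddle point.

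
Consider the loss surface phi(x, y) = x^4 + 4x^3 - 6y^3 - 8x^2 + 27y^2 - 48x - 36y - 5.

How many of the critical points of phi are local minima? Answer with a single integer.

2

phi separates as a function of x plus a function of y, so ∇phi=0 decouples.
∂phi/∂x = 4(x - 2)(x + 2)(x + 3) = 0 at x ∈ {-3, -2, 2}; ∂phi/∂y = -18(y - 2)(y - 1) = 0 at y ∈ {1, 2}.
The Hessian is diagonal: diag(phi_xx, phi_yy). Second derivatives: phi_xx(-3)=20, phi_xx(-2)=-16, phi_xx(2)=80; phi_yy(1)=18, phi_yy(2)=-18.
Local minima occur where both diagonal entries positive: (-3, 1), (2, 1). Count: 2.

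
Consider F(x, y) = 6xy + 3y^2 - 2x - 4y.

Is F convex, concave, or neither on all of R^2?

F is quadratic, so its Hessian is the constant matrix H = [[0, 6], [6, 6]].
det(H) = -36, tr(H) = 6.
det(H) < 0, so H is indefinite: neither convex nor concave.

neither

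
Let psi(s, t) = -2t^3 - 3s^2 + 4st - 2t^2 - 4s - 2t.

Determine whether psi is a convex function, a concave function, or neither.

The term -2t^3 is cubic, so the Hessian is not constant.
∂²psi/∂t² = -12t - 4, which takes both signs as t varies (negative for sufficiently large t). A diagonal entry of the Hessian changing sign means the Hessian is neither positive- nor negative-semidefinite on all of R^2.

neither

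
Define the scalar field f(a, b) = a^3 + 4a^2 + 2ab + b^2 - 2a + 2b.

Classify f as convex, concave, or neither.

neither

The term a^3 is cubic, so the Hessian is not constant.
∂²f/∂a² = 6a + 8, which takes both signs as a varies (negative for sufficiently negative a). A diagonal entry of the Hessian changing sign means the Hessian is neither positive- nor negative-semidefinite on all of R^2.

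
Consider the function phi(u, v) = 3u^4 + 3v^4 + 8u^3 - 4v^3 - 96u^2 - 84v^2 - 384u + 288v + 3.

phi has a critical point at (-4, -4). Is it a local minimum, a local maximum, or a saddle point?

The mixed partial ∂²phi/∂u∂v is 0, so the Hessian at any point is diag(phi_uu, phi_vv) = diag(12(3u^2 + 4u - 16), 12(3v^2 - 2v - 14)).
At (-4, -4): H = diag(192, 504).
Both eigenvalues are positive, so H is positive definite: a local minimum.

local minimum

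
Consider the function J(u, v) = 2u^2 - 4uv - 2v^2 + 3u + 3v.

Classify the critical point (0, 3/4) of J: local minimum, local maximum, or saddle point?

saddle point

The Hessian of J is constant: H = [[4, -4], [-4, -4]].
det(H) = 4·(-4) − (-4)² = -32.
Since det(H) < 0, H is indefinite and the critical point is a saddle point.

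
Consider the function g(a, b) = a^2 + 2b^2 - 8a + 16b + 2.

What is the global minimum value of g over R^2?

-46

g(a,b) separates as P(a) + Q(b) + 2, so its minimum is min P + min Q + 2.
P'(a) = 2a - 8 vanishes at a ∈ {4}; Q'(b) = 4b + 16 vanishes at b ∈ {-4}.
Local minima of P (where P''>0): P(4)=-16. Local minima of Q: Q(-4)=-32.
So the global minimum of g is P(4) + Q(-4) + 2 = -16 − 32 + 2 = -46, attained at (4, -4).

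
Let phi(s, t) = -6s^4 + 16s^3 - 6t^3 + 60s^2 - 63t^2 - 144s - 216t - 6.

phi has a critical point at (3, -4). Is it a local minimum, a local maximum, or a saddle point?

saddle point

The mixed partial ∂²phi/∂s∂t is 0, so the Hessian at any point is diag(phi_ss, phi_tt) = diag(24(-3s^2 + 4s + 5), -18(2t + 7)).
At (3, -4): H = diag(-240, 18).
The eigenvalues have opposite signs, so H is indefinite: a saddle point.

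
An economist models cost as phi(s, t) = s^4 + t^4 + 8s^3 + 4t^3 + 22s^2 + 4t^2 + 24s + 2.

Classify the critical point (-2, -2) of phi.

saddle point

The mixed partial ∂²phi/∂s∂t is 0, so the Hessian at any point is diag(phi_ss, phi_tt) = diag(4(3s^2 + 12s + 11), 4(3t^2 + 6t + 2)).
At (-2, -2): H = diag(-4, 8).
The eigenvalues have opposite signs, so H is indefinite: a saddle point.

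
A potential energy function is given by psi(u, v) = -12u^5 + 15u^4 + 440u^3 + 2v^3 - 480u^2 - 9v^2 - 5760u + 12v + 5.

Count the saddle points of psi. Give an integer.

psi separates as a function of u plus a function of v, so ∇psi=0 decouples.
∂psi/∂u = -60(u - 4)(u - 3)(u + 2)(u + 4) = 0 at u ∈ {-4, -2, 3, 4}; ∂psi/∂v = 6(v - 2)(v - 1) = 0 at v ∈ {1, 2}.
The Hessian is diagonal: diag(psi_uu, psi_vv). Second derivatives: psi_uu(-4)=6720, psi_uu(-2)=-3600, psi_uu(3)=2100, psi_uu(4)=-2880; psi_vv(1)=-6, psi_vv(2)=6.
Saddle points occur where the two diagonal entries have opposite signs: (-4, 1), (-2, 2), (3, 1), (4, 2). Count: 4.

4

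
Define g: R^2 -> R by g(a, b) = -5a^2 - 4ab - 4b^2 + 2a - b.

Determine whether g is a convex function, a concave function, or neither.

g is quadratic, so its Hessian is the constant matrix H = [[-10, -4], [-4, -8]].
det(H) = 64, tr(H) = -18.
det(H) > 0 and tr(H) < 0, so H is negative definite everywhere: concave.

concave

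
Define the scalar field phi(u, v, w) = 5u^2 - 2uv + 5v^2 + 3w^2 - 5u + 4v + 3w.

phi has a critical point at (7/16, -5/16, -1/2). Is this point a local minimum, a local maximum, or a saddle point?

The Hessian is constant: H = [[10, -2, 0], [-2, 10, 0], [0, 0, 6]].
Leading principal minors: Δ₁ = 10, Δ₂ = 96, Δ₃ = 576.
All leading minors are positive, so H is positive definite: a local minimum.

local minimum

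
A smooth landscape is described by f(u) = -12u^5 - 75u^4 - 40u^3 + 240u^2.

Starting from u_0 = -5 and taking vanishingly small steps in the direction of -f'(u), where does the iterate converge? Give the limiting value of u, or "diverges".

f'(u) = -60u(u - 1)(u + 2)(u + 4), so f'(-5) = -5400.
Gradient descent moves in the -f' direction, i.e. u is increasing.
The nearest critical point in that direction is u = -4, where f'' = 2400 > 0 (a local minimum). The iterate converges there.

-4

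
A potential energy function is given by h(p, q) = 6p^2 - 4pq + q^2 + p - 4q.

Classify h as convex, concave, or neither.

h is quadratic, so its Hessian is the constant matrix H = [[12, -4], [-4, 2]].
det(H) = 8, tr(H) = 14.
det(H) > 0 and tr(H) > 0, so H is positive definite everywhere: convex.

convex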